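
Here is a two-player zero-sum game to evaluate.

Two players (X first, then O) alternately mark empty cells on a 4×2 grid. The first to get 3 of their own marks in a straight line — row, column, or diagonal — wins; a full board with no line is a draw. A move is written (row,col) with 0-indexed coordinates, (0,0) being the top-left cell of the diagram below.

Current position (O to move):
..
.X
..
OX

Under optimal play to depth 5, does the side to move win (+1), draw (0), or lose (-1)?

value(../.X/../OX, O) = 0

[../.X/../OX] O move#1: (0,0):-1/O./.X/../OX, (0,1):-1/.O/.X/../OX, (1,0):-1/../OX/../OX, (2,0):-1/../.X/O./OX, (2,1):+0/../.X/.O/OX*
[../.X/.O/OX] X move#2: (0,0):+0/X./.X/.O/OX*, (0,1):+0/.X/.X/.O/OX, (1,0):+0/../XX/.O/OX, (2,0):+0/../.X/XO/OX
[X./.X/.O/OX] O move#3: (0,1):+0/XO/.X/.O/OX*, (1,0):+0/X./OX/.O/OX, (2,0):+0/X./.X/OO/OX
[XO/.X/.O/OX] X move#4: (1,0):+0/XO/XX/.O/OX*, (2,0):+0/XO/.X/XO/OX
[XO/XX/.O/OX] O move#5: (2,0):+0/XO/XX/OO/OX*
[XO/XX/OO/OX] end (terminal +0, X#6); searched ../.X/../OX to 5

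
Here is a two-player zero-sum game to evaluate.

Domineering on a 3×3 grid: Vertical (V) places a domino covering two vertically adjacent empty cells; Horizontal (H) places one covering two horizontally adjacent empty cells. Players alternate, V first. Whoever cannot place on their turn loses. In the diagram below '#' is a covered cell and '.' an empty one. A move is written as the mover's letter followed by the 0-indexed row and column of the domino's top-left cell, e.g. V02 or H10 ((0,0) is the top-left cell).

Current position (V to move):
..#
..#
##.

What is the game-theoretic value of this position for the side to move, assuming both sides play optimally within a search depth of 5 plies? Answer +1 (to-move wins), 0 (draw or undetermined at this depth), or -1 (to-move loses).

ply 1, V at ..#/..#/##. | V00=+1→#.#/#.#/##.*; V01=+1→.##/.##/##.
ply 2: #.#/#.#/##. is terminal -1 (H); from ..#/..#/##. depth 5

value(..#/..#/##., V) = +1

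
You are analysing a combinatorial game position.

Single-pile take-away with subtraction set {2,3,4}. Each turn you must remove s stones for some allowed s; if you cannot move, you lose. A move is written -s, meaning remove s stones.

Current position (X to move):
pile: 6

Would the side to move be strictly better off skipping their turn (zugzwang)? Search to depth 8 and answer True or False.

p1 X@[6]: -2[4]-1* -3[3]-1 -4[2]-1
p2 O@[4]: -2[2]-1 -3[1]+1* -4[0]+1
p3 X@[1] terminal -1; root [6] d8
if X skipped the turn, O would face:
~ p1 O@[6]: -2[4]-1* -3[3]-1 -4[2]-1
~ p2 X@[4]: -2[2]-1 -3[1]+1* -4[0]+1
~ p3 O@[1] terminal -1; root [6] d8
compare (X): move=-1 vs pass=+1

zugzwang(6, X) = True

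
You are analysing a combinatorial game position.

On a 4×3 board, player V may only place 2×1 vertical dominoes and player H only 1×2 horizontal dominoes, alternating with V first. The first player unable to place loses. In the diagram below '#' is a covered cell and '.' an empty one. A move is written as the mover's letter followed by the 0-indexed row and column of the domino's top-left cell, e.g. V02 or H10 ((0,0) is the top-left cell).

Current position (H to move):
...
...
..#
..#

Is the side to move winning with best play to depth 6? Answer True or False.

p1 H@[.../.../..#/..#]: H00[##./.../..#/..#]-1* H01[.##/.../..#/..#]-1 H10[.../##./..#/..#]-1 H11[.../.##/..#/..#]-1 H20[.../.../###/..#]-1 H30[.../.../..#/###]-1
p2 V@[##./.../..#/..#]: V02[###/..#/..#/..#]-1 V10[##./#../#.#/..#]+1* V11[##./.#./.##/..#]+1 V20[##./.../#.#/#.#]+1 V21[##./.../.##/.##]+1
p3 H@[##./#../#.#/..#]: H11[##./###/#.#/..#]-1* H30[##./#../#.#/###]-1
p4 V@[##./###/#.#/..#]: V21[##./###/###/.##]+1*
p5 H@[##./###/###/.##] terminal -1; root [.../.../..#/..#] d6

H winning at [.../.../..#/..#]: False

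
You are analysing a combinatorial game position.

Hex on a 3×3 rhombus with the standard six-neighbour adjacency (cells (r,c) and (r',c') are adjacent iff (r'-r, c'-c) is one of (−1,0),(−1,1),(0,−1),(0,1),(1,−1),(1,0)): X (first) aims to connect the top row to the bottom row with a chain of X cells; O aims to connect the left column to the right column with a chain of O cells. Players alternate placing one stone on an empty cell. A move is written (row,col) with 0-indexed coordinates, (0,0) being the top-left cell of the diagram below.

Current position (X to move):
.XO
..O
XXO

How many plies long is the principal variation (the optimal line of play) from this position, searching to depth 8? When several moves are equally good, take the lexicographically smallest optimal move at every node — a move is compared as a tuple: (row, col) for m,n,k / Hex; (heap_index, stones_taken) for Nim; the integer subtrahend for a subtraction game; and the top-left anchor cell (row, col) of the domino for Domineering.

PV length from [.XO/..O/XXO]: 3 plies

ply 1, X at .XO/..O/XXO | (0,0)=+1→XXO/..O/XXO*; (1,0)=+1→.XO/X.O/XXO; (1,1)=+1→.XO/.XO/XXO
ply 2, O at XXO/..O/XXO | (1,0)=-1→XXO/O.O/XXO*; (1,1)=-1→XXO/.OO/XXO
ply 3, X at XXO/O.O/XXO | (1,1)=+1→XXO/OXO/XXO*
ply 4: XXO/OXO/XXO is terminal -1 (O); from .XO/..O/XXO depth 8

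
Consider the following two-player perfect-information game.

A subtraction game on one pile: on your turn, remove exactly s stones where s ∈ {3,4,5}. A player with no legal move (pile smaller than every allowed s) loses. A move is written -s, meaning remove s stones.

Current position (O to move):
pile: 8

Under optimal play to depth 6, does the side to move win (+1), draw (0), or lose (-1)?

ply 1, O at 8 | -3=-1→5*; -4=-1→4; -5=-1→3
ply 2, X at 5 | -3=+1→2*; -4=+1→1; -5=+1→0
ply 3: 2 is terminal -1 (O); from 8 depth 6

value(8, O) = -1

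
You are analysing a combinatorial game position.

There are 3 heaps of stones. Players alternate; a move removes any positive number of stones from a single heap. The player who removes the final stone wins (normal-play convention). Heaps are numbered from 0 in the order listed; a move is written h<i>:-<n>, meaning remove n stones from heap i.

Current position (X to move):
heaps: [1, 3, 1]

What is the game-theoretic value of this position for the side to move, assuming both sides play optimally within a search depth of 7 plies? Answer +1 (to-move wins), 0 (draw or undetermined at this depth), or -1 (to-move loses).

value((1,3,1), X) = +1

[(1,3,1)] X move#1: h0:-1:-1/(0,3,1), h1:-1:-1/(1,2,1), h1:-2:-1/(1,1,1), h1:-3:+1/(1,0,1)*, h2:-1:-1/(1,3,0)
[(1,0,1)] O move#2: h0:-1:-1/(0,0,1)*, h2:-1:-1/(1,0,0)
[(0,0,1)] X move#3: h2:-1:+1/(0,0,0)*
[(0,0,0)] end (terminal -1, O#4); searched (1,3,1) to 7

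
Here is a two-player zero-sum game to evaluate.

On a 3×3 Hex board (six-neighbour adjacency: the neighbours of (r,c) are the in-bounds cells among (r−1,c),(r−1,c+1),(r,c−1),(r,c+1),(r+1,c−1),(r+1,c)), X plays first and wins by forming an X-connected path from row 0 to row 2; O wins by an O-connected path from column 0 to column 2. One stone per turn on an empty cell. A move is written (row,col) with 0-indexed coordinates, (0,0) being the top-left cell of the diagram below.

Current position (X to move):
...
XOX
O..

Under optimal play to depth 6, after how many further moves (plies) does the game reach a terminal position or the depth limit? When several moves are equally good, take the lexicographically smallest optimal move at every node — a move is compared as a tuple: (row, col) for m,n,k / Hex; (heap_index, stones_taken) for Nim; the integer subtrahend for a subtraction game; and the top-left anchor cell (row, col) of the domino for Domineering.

PV length from [.../XOX/O..]: 5 plies

ply 1, X at .../XOX/O.. | (0,0)=-1→X../XOX/O..; (0,1)=-1→.X./XOX/O..; (0,2)=+1→..X/XOX/O..*; (2,1)=-1→.../XOX/OX.; (2,2)=-1→.../XOX/O.X
ply 2, O at ..X/XOX/O.. | (0,0)=-1→O.X/XOX/O..*; (0,1)=-1→.OX/XOX/O..; (2,1)=-1→..X/XOX/OO.; (2,2)=-1→..X/XOX/O.O
ply 3, X at O.X/XOX/O.. | (0,1)=+1→OXX/XOX/O..*; (2,1)=+1→O.X/XOX/OX.; (2,2)=+1→O.X/XOX/O.X
ply 4, O at OXX/XOX/O.. | (2,1)=-1→OXX/XOX/OO.*; (2,2)=-1→OXX/XOX/O.O
ply 5, X at OXX/XOX/OO. | (2,2)=+1→OXX/XOX/OOX*
ply 6: OXX/XOX/OOX is terminal -1 (O); from .../XOX/O.. depth 6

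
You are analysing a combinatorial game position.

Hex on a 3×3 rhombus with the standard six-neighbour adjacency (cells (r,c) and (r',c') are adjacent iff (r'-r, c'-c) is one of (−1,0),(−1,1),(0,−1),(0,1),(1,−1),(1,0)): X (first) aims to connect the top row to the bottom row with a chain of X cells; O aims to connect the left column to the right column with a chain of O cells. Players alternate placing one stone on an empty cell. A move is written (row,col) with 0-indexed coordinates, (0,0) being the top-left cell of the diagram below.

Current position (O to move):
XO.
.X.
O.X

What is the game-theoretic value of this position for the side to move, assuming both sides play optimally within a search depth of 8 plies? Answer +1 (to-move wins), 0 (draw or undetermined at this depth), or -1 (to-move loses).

ply 1, O at XO./.X./O.X | (0,2)=-1→XOO/.X./O.X*; (1,0)=-1→XO./OX./O.X; (1,2)=-1→XO./.XO/O.X; (2,1)=-1→XO./.X./OOX
ply 2, X at XOO/.X./O.X | (1,0)=+1→XOO/XX./O.X*; (1,2)=-1→XOO/.XX/O.X; (2,1)=-1→XOO/.X./OXX
ply 3, O at XOO/XX./O.X | (1,2)=-1→XOO/XXO/O.X*; (2,1)=-1→XOO/XX./OOX
ply 4, X at XOO/XXO/O.X | (2,1)=+1→XOO/XXO/OXX*
ply 5: XOO/XXO/OXX is terminal -1 (O); from XO./.X./O.X depth 8

value(XO./.X./O.X, O) = -1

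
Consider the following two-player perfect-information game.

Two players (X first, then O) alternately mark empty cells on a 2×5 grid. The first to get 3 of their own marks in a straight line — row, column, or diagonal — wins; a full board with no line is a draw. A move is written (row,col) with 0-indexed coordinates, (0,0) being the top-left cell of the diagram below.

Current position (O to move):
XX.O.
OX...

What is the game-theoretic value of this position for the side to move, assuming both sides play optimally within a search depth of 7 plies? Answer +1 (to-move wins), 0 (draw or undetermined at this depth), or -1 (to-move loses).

value(XX.O./OX..., O) = 0

p1 O@[XX.O./OX...]: (0,2)[XXOO./OX...]+0* (0,4)[XX.OO/OX...]-1 (1,2)[XX.O./OXO..]-1 (1,3)[XX.O./OX.O.]-1 (1,4)[XX.O./OX..O]-1
p2 X@[XXOO./OX...]: (0,4)[XXOOX/OX...]+0* (1,2)[XXOO./OXX..]-1 (1,3)[XXOO./OX.X.]-1 (1,4)[XXOO./OX..X]-1
p3 O@[XXOOX/OX...]: (1,2)[XXOOX/OXO..]+0* (1,3)[XXOOX/OX.O.]+0 (1,4)[XXOOX/OX..O]+0
p4 X@[XXOOX/OXO..]: (1,3)[XXOOX/OXOX.]+0* (1,4)[XXOOX/OXO.X]+0
p5 O@[XXOOX/OXOX.]: (1,4)[XXOOX/OXOXO]+0*
p6 X@[XXOOX/OXOXO] terminal +0; root [XX.O./OX...] d7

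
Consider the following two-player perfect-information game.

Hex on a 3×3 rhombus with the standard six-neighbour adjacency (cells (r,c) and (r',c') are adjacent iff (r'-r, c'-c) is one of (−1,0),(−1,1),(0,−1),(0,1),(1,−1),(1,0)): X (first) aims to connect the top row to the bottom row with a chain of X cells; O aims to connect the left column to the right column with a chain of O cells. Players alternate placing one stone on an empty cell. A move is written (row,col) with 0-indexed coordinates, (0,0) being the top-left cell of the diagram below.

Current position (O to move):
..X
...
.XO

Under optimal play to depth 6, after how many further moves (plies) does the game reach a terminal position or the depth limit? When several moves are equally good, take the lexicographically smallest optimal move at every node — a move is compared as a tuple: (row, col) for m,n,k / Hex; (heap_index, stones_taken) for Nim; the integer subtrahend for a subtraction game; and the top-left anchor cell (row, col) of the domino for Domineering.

PV length from [..X/.../.XO]: 4 plies

[..X/.../.XO] O move#1: (0,0):-1/O.X/.../.XO*, (0,1):-1/.OX/.../.XO, (1,0):-1/..X/O../.XO, (1,1):-1/..X/.O./.XO, (1,2):-1/..X/..O/.XO, (2,0):-1/..X/.../OXO
[O.X/.../.XO] X move#2: (0,1):+1/OXX/.../.XO*, (1,0):+1/O.X/X../.XO, (1,1):+1/O.X/.X./.XO, (1,2):+1/O.X/..X/.XO, (2,0):+1/O.X/.../XXO
[OXX/.../.XO] O move#3: (1,0):-1/OXX/O../.XO*, (1,1):-1/OXX/.O./.XO, (1,2):-1/OXX/..O/.XO, (2,0):-1/OXX/.../OXO
[OXX/O../.XO] X move#4: (1,1):+1/OXX/OX./.XO*, (1,2):+1/OXX/O.X/.XO, (2,0):+1/OXX/O../XXO
[OXX/OX./.XO] end (terminal -1, O#5); searched ..X/.../.XO to 6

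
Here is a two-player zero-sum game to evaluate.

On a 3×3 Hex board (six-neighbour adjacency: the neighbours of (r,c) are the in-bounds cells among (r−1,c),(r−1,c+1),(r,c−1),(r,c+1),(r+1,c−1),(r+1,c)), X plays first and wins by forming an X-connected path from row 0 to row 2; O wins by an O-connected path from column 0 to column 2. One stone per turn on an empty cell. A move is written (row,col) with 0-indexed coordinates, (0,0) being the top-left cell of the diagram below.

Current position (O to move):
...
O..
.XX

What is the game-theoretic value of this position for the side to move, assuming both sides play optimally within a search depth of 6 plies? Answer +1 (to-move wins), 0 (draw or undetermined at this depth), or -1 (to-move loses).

[.../O../.XX] O move#1: (0,0):-1/O../O../.XX, (0,1):-1/.O./O../.XX, (0,2):+1/..O/O../.XX*, (1,1):+1/.../OO./.XX, (1,2):-1/.../O.O/.XX, (2,0):-1/.../O../OXX
[..O/O../.XX] X move#2: (0,0):-1/X.O/O../.XX*, (0,1):-1/.XO/O../.XX, (1,1):-1/..O/OX./.XX, (1,2):-1/..O/O.X/.XX, (2,0):-1/..O/O../XXX
[X.O/O../.XX] O move#3: (0,1):+1/XOO/O../.XX*, (1,1):+1/X.O/OO./.XX, (1,2):+1/X.O/O.O/.XX, (2,0):+1/X.O/O../OXX
[XOO/O../.XX] end (terminal -1, X#4); searched .../O../.XX to 6

value(.../O../.XX, O) = +1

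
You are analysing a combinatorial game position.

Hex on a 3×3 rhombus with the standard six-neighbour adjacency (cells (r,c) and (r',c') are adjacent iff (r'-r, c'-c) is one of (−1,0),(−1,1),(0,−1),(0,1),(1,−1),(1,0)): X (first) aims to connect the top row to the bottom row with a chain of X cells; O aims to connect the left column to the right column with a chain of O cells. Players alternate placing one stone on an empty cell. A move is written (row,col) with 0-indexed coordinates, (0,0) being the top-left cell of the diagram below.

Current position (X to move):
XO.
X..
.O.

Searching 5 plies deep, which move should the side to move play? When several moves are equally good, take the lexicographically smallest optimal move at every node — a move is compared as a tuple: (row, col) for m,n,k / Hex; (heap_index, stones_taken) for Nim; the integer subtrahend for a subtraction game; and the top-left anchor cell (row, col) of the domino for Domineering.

X's best at [XO./X../.O.]: (1,2)

p1 X@[XO./X../.O.]: (0,2)[XOX/X../.O.]-1 (1,1)[XO./XX./.O.]-1 (1,2)[XO./X.X/.O.]+1* (2,0)[XO./X../XO.]+1 (2,2)[XO./X../.OX]+1
p2 O@[XO./X.X/.O.]: (0,2)[XOO/X.X/.O.]-1* (1,1)[XO./XOX/.O.]-1 (2,0)[XO./X.X/OO.]-1 (2,2)[XO./X.X/.OO]-1
p3 X@[XOO/X.X/.O.]: (1,1)[XOO/XXX/.O.]+1* (2,0)[XOO/X.X/XO.]+1 (2,2)[XOO/X.X/.OX]+1
p4 O@[XOO/XXX/.O.]: (2,0)[XOO/XXX/OO.]-1* (2,2)[XOO/XXX/.OO]-1
p5 X@[XOO/XXX/OO.]: (2,2)[XOO/XXX/OOX]+1*
p6 O@[XOO/XXX/OOX] terminal -1; root [XO./X../.O.] d5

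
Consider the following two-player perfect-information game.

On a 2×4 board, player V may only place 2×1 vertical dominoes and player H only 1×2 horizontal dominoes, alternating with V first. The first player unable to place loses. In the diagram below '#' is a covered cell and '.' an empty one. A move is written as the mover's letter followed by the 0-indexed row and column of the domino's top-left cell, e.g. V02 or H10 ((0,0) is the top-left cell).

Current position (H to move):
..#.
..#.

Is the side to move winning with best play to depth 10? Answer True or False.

p1 H@[..#./..#.]: H00[###./..#.]+1* H10[..#./###.]+1
p2 V@[###./..#.]: V03[####/..##]-1*
p3 H@[####/..##]: H10[####/####]+1*
p4 V@[####/####] terminal -1; root [..#./..#.] d10

H winning at [..#./..#.]: True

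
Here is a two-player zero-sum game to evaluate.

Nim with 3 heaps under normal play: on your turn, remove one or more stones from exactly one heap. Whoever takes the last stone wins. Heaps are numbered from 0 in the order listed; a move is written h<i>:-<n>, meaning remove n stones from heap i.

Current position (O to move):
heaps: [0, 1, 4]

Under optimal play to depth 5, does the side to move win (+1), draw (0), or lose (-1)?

p1 O@[(0,1,4)]: h1:-1[(0,0,4)]-1 h2:-1[(0,1,3)]-1 h2:-2[(0,1,2)]-1 h2:-3[(0,1,1)]+1* h2:-4[(0,1,0)]-1
p2 X@[(0,1,1)]: h1:-1[(0,0,1)]-1* h2:-1[(0,1,0)]-1
p3 O@[(0,0,1)]: h2:-1[(0,0,0)]+1*
p4 X@[(0,0,0)] terminal -1; root [(0,1,4)] d5

value((0,1,4), O) = +1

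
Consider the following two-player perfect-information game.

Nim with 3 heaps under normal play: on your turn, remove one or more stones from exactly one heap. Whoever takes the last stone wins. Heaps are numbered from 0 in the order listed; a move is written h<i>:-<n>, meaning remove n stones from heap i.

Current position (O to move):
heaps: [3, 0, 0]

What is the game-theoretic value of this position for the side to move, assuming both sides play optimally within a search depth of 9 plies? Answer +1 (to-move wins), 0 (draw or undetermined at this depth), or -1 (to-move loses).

ply 1, O at (3,0,0) | h0:-1=-1→(2,0,0); h0:-2=-1→(1,0,0); h0:-3=+1→(0,0,0)*
ply 2: (0,0,0) is terminal -1 (X); from (3,0,0) depth 9

value((3,0,0), O) = +1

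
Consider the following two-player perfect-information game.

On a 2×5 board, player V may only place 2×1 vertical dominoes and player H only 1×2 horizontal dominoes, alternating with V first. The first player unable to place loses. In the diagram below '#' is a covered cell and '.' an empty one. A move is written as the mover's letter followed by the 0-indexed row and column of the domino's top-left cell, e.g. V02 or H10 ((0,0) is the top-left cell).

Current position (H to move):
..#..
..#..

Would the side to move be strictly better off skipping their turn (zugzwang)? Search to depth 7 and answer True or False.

[..#../..#..] H move#1: H00:-1/###../..#..*, H03:-1/..###/..#.., H10:-1/..#../###.., H13:-1/..#../..###
[###../..#..] V move#2: V03:+1/####./..##.*, V04:+1/###.#/..#.#
[####./..##.] H move#3: H10:-1/####./####.*
[####./####.] V move#4: V04:+1/#####/#####*
[#####/#####] end (terminal -1, H#5); searched ..#../..#.. to 7
pass branch (V moves first from the same position):
  | [..#../..#..] V move#1: V00:-1/#.#../#.#..*, V01:-1/.##../.##.., V03:-1/..##./..##., V04:-1/..#.#/..#.#
  | [#.#../#.#..] H move#2: H03:+1/#.###/#.#..*, H13:+1/#.#../#.###
  | [#.###/#.#..] V move#3: V01:-1/#####/###..*
  | [#####/###..] H move#4: H13:+1/#####/#####*
  | [#####/#####] end (terminal -1, V#5); searched ..#../..#.. to 7
H moving scores -1; H passing scores +1

zugzwang(..#../..#.., H) = True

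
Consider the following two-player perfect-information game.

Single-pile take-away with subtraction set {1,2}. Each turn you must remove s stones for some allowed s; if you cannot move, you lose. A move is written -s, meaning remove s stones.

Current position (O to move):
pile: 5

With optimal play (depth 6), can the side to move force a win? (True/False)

O winning at [5]: True

p1 O@[5]: -1[4]-1 -2[3]+1*
p2 X@[3]: -1[2]-1* -2[1]-1
p3 O@[2]: -1[1]-1 -2[0]+1*
p4 X@[0] terminal -1; root [5] d6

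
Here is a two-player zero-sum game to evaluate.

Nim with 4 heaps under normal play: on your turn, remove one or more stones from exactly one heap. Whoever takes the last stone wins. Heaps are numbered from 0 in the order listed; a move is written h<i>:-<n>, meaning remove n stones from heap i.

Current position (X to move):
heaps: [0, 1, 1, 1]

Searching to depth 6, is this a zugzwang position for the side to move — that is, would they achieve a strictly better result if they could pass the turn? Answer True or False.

zugzwang((0,1,1,1), X) = False

p1 X@[(0,1,1,1)]: h1:-1[(0,0,1,1)]+1* h2:-1[(0,1,0,1)]+1 h3:-1[(0,1,1,0)]+1
p2 O@[(0,0,1,1)]: h2:-1[(0,0,0,1)]-1* h3:-1[(0,0,1,0)]-1
p3 X@[(0,0,0,1)]: h3:-1[(0,0,0,0)]+1*
p4 O@[(0,0,0,0)] terminal -1; root [(0,1,1,1)] d6
if X skipped the turn, O would face:
~ p1 O@[(0,1,1,1)]: h1:-1[(0,0,1,1)]+1* h2:-1[(0,1,0,1)]+1 h3:-1[(0,1,1,0)]+1
~ p2 X@[(0,0,1,1)]: h2:-1[(0,0,0,1)]-1* h3:-1[(0,0,1,0)]-1
~ p3 O@[(0,0,0,1)]: h3:-1[(0,0,0,0)]+1*
~ p4 X@[(0,0,0,0)] terminal -1; root [(0,1,1,1)] d6
compare (X): move=+1 vs pass=-1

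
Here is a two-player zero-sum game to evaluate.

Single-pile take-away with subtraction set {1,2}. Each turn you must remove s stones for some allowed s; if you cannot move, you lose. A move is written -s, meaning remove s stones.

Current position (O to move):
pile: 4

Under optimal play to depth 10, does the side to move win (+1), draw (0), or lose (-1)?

value(4, O) = +1

ply 1, O at 4 | -1=+1→3*; -2=-1→2
ply 2, X at 3 | -1=-1→2*; -2=-1→1
ply 3, O at 2 | -1=-1→1; -2=+1→0*
ply 4: 0 is terminal -1 (X); from 4 depth 10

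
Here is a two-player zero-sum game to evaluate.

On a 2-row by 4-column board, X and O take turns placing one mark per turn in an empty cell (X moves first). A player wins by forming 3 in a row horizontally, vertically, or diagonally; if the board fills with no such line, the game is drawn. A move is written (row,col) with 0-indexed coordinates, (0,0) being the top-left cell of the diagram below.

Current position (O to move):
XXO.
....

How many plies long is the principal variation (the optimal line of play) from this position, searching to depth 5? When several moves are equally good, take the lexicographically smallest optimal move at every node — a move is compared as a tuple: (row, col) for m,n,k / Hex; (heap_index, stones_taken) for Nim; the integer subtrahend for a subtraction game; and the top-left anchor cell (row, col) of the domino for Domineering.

PV length from [XXO./....]: 5 plies

ply 1, O at XXO./.... | (0,3)=+0→XXOO/....*; (1,0)=+0→XXO./O...; (1,1)=+0→XXO./.O..; (1,2)=+0→XXO./..O.; (1,3)=+0→XXO./...O
ply 2, X at XXOO/.... | (1,0)=+0→XXOO/X...*; (1,1)=+0→XXOO/.X..; (1,2)=+0→XXOO/..X.; (1,3)=+0→XXOO/...X
ply 3, O at XXOO/X... | (1,1)=+0→XXOO/XO..*; (1,2)=+0→XXOO/X.O.; (1,3)=+0→XXOO/X..O
ply 4, X at XXOO/XO.. | (1,2)=+0→XXOO/XOX.*; (1,3)=+0→XXOO/XO.X
ply 5, O at XXOO/XOX. | (1,3)=+0→XXOO/XOXO*
ply 6: XXOO/XOXO is terminal +0 (X); from XXO./.... depth 5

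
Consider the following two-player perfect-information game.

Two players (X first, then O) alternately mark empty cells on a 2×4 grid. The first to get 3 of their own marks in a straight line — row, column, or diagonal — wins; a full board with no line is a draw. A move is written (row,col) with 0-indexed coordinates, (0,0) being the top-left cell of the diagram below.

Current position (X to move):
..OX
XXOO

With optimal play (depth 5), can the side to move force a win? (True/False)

X winning at [..OX/XXOO]: False

ply 1, X at ..OX/XXOO | (0,0)=+0→X.OX/XXOO*; (0,1)=+0→.XOX/XXOO
ply 2, O at X.OX/XXOO | (0,1)=+0→XOOX/XXOO*
ply 3: XOOX/XXOO is terminal +0 (X); from ..OX/XXOO depth 5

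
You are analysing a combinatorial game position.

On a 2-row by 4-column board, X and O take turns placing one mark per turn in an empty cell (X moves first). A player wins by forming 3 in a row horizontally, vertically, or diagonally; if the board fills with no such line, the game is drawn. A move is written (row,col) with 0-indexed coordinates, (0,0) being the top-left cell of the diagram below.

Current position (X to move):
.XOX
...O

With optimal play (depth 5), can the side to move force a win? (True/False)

ply 1, X at .XOX/...O | (0,0)=+0→XXOX/...O*; (1,0)=+0→.XOX/X..O; (1,1)=+0→.XOX/.X.O; (1,2)=+0→.XOX/..XO
ply 2, O at XXOX/...O | (1,0)=+0→XXOX/O..O*; (1,1)=+0→XXOX/.O.O; (1,2)=+0→XXOX/..OO
ply 3, X at XXOX/O..O | (1,1)=+0→XXOX/OX.O*; (1,2)=+0→XXOX/O.XO
ply 4, O at XXOX/OX.O | (1,2)=+0→XXOX/OXOO*
ply 5: XXOX/OXOO is terminal +0 (X); from .XOX/...O depth 5

X winning at [.XOX/...O]: False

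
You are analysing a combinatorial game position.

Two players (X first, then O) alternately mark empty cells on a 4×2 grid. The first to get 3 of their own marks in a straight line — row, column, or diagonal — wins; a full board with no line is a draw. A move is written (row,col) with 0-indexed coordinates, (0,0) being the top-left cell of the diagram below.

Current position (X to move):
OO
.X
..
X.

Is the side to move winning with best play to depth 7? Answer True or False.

X winning at [OO/.X/../X.]: False

p1 X@[OO/.X/../X.]: (1,0)[OO/XX/../X.]+0* (2,0)[OO/.X/X./X.]+0 (2,1)[OO/.X/.X/X.]+0 (3,1)[OO/.X/../XX]+0
p2 O@[OO/XX/../X.]: (2,0)[OO/XX/O./X.]+0* (2,1)[OO/XX/.O/X.]-1 (3,1)[OO/XX/../XO]-1
p3 X@[OO/XX/O./X.]: (2,1)[OO/XX/OX/X.]+0* (3,1)[OO/XX/O./XX]+0
p4 O@[OO/XX/OX/X.]: (3,1)[OO/XX/OX/XO]+0*
p5 X@[OO/XX/OX/XO] terminal +0; root [OO/.X/../X.] d7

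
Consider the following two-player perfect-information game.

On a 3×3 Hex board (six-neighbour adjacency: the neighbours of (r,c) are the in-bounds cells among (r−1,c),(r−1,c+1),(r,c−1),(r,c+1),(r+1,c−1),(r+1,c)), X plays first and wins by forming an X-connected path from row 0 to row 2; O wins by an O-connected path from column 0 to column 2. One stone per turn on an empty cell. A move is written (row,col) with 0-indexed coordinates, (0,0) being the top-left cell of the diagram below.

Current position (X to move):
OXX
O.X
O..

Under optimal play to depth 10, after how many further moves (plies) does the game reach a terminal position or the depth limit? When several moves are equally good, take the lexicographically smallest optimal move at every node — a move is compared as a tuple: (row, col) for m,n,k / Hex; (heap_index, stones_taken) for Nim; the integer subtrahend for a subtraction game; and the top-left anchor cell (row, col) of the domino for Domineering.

PV length from [OXX/O.X/O..]: 3 plies

p1 X@[OXX/O.X/O..]: (1,1)[OXX/OXX/O..]+1* (2,1)[OXX/O.X/OX.]+1 (2,2)[OXX/O.X/O.X]+1
p2 O@[OXX/OXX/O..]: (2,1)[OXX/OXX/OO.]-1* (2,2)[OXX/OXX/O.O]-1
p3 X@[OXX/OXX/OO.]: (2,2)[OXX/OXX/OOX]+1*
p4 O@[OXX/OXX/OOX] terminal -1; root [OXX/O.X/O..] d10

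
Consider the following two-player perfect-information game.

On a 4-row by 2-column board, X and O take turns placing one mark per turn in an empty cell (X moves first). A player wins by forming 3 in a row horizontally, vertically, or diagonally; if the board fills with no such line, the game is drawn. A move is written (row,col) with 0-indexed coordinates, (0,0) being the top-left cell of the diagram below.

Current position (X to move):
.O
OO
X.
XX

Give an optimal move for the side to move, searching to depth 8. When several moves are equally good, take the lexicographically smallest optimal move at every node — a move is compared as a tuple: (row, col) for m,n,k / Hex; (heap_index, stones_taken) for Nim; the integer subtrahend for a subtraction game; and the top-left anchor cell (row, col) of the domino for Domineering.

X's best at [.O/OO/X./XX]: (2,1)

[.O/OO/X./XX] X move#1: (0,0):-1/XO/OO/X./XX, (2,1):+0/.O/OO/XX/XX*
[.O/OO/XX/XX] O move#2: (0,0):+0/OO/OO/XX/XX*
[OO/OO/XX/XX] end (terminal +0, X#3); searched .O/OO/X./XX to 8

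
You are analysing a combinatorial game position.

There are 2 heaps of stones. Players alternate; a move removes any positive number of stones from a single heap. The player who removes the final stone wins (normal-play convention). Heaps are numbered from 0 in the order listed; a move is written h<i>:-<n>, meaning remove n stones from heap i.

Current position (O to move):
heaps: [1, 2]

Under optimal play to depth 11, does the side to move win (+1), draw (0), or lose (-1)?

p1 O@[(1,2)]: h0:-1[(0,2)]-1 h1:-1[(1,1)]+1* h1:-2[(1,0)]-1
p2 X@[(1,1)]: h0:-1[(0,1)]-1* h1:-1[(1,0)]-1
p3 O@[(0,1)]: h1:-1[(0,0)]+1*
p4 X@[(0,0)] terminal -1; root [(1,2)] d11

value((1,2), O) = +1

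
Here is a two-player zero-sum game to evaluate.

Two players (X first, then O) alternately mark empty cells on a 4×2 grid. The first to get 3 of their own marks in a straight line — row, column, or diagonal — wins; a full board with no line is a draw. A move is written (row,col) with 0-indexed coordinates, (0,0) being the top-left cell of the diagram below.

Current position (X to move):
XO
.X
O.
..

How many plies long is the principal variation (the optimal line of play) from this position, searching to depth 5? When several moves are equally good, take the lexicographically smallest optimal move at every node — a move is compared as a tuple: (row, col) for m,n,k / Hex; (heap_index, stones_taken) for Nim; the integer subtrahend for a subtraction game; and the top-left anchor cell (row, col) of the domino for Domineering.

PV length from [XO/.X/O./..]: 4 plies

[XO/.X/O./..] X move#1: (1,0):+0/XO/XX/O./..*, (2,1):+0/XO/.X/OX/.., (3,0):+0/XO/.X/O./X., (3,1):+0/XO/.X/O./.X
[XO/XX/O./..] O move#2: (2,1):+0/XO/XX/OO/..*, (3,0):+0/XO/XX/O./O., (3,1):+0/XO/XX/O./.O
[XO/XX/OO/..] X move#3: (3,0):+0/XO/XX/OO/X.*, (3,1):+0/XO/XX/OO/.X
[XO/XX/OO/X.] O move#4: (3,1):+0/XO/XX/OO/XO*
[XO/XX/OO/XO] end (terminal +0, X#5); searched XO/.X/O./.. to 5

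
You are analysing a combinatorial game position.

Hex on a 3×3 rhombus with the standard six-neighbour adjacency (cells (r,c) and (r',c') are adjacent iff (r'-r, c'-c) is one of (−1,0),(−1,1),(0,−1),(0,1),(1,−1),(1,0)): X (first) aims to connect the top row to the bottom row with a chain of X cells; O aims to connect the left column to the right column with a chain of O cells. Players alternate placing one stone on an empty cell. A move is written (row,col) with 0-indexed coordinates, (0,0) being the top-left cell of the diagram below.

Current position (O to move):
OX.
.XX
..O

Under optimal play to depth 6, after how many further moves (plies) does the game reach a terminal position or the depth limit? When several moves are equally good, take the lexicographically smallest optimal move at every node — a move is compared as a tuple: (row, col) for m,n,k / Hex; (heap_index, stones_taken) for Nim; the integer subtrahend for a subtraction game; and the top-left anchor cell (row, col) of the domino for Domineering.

PV length from [OX./.XX/..O]: 4 plies

ply 1, O at OX./.XX/..O | (0,2)=-1→OXO/.XX/..O*; (1,0)=-1→OX./OXX/..O; (2,0)=-1→OX./.XX/O.O; (2,1)=-1→OX./.XX/.OO
ply 2, X at OXO/.XX/..O | (1,0)=+1→OXO/XXX/..O*; (2,0)=+1→OXO/.XX/X.O; (2,1)=+1→OXO/.XX/.XO
ply 3, O at OXO/XXX/..O | (2,0)=-1→OXO/XXX/O.O*; (2,1)=-1→OXO/XXX/.OO
ply 4, X at OXO/XXX/O.O | (2,1)=+1→OXO/XXX/OXO*
ply 5: OXO/XXX/OXO is terminal -1 (O); from OX./.XX/..O depth 6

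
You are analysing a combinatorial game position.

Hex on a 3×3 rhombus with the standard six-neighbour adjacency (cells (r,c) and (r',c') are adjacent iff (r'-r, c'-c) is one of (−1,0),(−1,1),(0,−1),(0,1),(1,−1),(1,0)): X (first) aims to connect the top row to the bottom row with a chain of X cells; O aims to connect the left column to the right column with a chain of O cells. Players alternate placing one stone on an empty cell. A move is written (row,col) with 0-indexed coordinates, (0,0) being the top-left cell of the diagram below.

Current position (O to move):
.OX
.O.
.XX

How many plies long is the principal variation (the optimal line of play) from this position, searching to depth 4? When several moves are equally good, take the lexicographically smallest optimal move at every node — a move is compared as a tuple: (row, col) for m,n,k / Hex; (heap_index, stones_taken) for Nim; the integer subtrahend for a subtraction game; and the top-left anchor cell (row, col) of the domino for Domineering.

p1 O@[.OX/.O./.XX]: (0,0)[OOX/.O./.XX]-1 (1,0)[.OX/OO./.XX]-1 (1,2)[.OX/.OO/.XX]+1* (2,0)[.OX/.O./OXX]-1
p2 X@[.OX/.OO/.XX]: (0,0)[XOX/.OO/.XX]-1* (1,0)[.OX/XOO/.XX]-1 (2,0)[.OX/.OO/XXX]-1
p3 O@[XOX/.OO/.XX]: (1,0)[XOX/OOO/.XX]+1* (2,0)[XOX/.OO/OXX]+1
p4 X@[XOX/OOO/.XX] terminal -1; root [.OX/.O./.XX] d4

PV length from [.OX/.O./.XX]: 3 plies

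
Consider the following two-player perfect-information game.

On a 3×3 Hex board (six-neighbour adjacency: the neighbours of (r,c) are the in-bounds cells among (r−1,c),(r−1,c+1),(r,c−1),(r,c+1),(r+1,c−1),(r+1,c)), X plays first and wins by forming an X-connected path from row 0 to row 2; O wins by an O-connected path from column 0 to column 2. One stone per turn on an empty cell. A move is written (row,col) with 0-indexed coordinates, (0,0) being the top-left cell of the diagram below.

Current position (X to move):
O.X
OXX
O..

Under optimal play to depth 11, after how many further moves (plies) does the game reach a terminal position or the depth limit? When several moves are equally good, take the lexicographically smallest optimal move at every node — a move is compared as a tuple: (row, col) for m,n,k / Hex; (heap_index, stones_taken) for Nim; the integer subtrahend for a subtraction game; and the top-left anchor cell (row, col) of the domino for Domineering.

PV length from [O.X/OXX/O..]: 3 plies

[O.X/OXX/O..] X move#1: (0,1):+1/OXX/OXX/O..*, (2,1):+1/O.X/OXX/OX., (2,2):+1/O.X/OXX/O.X
[OXX/OXX/O..] O move#2: (2,1):-1/OXX/OXX/OO.*, (2,2):-1/OXX/OXX/O.O
[OXX/OXX/OO.] X move#3: (2,2):+1/OXX/OXX/OOX*
[OXX/OXX/OOX] end (terminal -1, O#4); searched O.X/OXX/O.. to 11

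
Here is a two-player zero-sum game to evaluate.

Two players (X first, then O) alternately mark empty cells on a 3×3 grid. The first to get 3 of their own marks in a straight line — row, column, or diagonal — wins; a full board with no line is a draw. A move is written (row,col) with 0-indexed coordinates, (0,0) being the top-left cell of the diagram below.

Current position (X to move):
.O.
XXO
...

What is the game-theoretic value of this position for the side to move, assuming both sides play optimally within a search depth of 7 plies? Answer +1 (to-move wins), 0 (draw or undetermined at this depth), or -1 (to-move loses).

p1 X@[.O./XXO/...]: (0,0)[XO./XXO/...]+1* (0,2)[.OX/XXO/...]+0 (2,0)[.O./XXO/X..]+1 (2,1)[.O./XXO/.X.]-1 (2,2)[.O./XXO/..X]+0
p2 O@[XO./XXO/...]: (0,2)[XOO/XXO/...]-1* (2,0)[XO./XXO/O..]-1 (2,1)[XO./XXO/.O.]-1 (2,2)[XO./XXO/..O]-1
p3 X@[XOO/XXO/...]: (2,0)[XOO/XXO/X..]+1* (2,1)[XOO/XXO/.X.]-1 (2,2)[XOO/XXO/..X]+1
p4 O@[XOO/XXO/X..] terminal -1; root [.O./XXO/...] d7

value(.O./XXO/..., X) = +1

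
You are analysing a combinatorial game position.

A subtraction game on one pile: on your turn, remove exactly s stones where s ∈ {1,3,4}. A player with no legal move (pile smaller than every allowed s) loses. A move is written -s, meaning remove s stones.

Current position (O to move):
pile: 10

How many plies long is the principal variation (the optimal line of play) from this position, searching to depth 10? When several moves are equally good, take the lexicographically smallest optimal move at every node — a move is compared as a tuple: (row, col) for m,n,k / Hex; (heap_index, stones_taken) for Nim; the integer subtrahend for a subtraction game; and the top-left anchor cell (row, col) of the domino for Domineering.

PV length from [10]: 7 plies

[10] O move#1: -1:+1/9*, -3:+1/7, -4:-1/6
[9] X move#2: -1:-1/8*, -3:-1/6, -4:-1/5
[8] O move#3: -1:+1/7*, -3:-1/5, -4:-1/4
[7] X move#4: -1:-1/6*, -3:-1/4, -4:-1/3
[6] O move#5: -1:-1/5, -3:-1/3, -4:+1/2*
[2] X move#6: -1:-1/1*
[1] O move#7: -1:+1/0*
[0] end (terminal -1, X#8); searched 10 to 10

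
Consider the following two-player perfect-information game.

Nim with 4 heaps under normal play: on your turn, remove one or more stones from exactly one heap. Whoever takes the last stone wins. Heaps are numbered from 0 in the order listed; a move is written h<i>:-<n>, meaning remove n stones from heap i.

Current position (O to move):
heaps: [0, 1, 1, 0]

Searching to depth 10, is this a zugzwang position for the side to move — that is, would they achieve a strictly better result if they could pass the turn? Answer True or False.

ply 1, O at (0,1,1,0) | h1:-1=-1→(0,0,1,0)*; h2:-1=-1→(0,1,0,0)
ply 2, X at (0,0,1,0) | h2:-1=+1→(0,0,0,0)*
ply 3: (0,0,0,0) is terminal -1 (O); from (0,1,1,0) depth 10
suppose O passes — search the same position with X to move:
pass> ply 1, X at (0,1,1,0) | h1:-1=-1→(0,0,1,0)*; h2:-1=-1→(0,1,0,0)
pass> ply 2, O at (0,0,1,0) | h2:-1=+1→(0,0,0,0)*
pass> ply 3: (0,0,0,0) is terminal -1 (X); from (0,1,1,0) depth 10
for O: play -1, pass +1

zugzwang((0,1,1,0), O) = True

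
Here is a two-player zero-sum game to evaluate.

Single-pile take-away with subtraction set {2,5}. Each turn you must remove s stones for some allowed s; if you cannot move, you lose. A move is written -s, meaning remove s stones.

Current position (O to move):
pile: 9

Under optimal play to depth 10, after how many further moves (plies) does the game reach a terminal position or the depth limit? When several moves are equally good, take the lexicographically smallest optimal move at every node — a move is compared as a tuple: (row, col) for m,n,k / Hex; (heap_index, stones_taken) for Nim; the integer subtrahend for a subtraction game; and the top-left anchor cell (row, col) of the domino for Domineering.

[9] O move#1: -2:+1/7*, -5:+1/4
[7] X move#2: -2:-1/5*, -5:-1/2
[5] O move#3: -2:-1/3, -5:+1/0*
[0] end (terminal -1, X#4); searched 9 to 10

PV length from [9]: 3 plies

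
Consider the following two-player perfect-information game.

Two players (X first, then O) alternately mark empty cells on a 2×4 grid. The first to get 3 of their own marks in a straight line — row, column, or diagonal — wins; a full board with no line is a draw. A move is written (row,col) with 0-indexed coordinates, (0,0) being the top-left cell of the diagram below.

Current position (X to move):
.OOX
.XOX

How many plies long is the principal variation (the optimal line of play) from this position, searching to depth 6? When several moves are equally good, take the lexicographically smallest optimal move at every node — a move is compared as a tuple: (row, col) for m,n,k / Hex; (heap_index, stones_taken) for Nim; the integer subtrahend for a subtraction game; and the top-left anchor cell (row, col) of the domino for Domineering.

PV length from [.OOX/.XOX]: 2 plies

p1 X@[.OOX/.XOX]: (0,0)[XOOX/.XOX]+0* (1,0)[.OOX/XXOX]-1
p2 O@[XOOX/.XOX]: (1,0)[XOOX/OXOX]+0*
p3 X@[XOOX/OXOX] terminal +0; root [.OOX/.XOX] d6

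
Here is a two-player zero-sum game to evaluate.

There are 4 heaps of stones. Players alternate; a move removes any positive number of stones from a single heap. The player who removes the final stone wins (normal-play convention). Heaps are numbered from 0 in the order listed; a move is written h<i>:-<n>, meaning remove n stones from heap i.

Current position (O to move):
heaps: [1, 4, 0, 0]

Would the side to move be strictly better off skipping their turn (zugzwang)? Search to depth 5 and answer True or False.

zugzwang((1,4,0,0), O) = False

ply 1, O at (1,4,0,0) | h0:-1=-1→(0,4,0,0); h1:-1=-1→(1,3,0,0); h1:-2=-1→(1,2,0,0); h1:-3=+1→(1,1,0,0)*; h1:-4=-1→(1,0,0,0)
ply 2, X at (1,1,0,0) | h0:-1=-1→(0,1,0,0)*; h1:-1=-1→(1,0,0,0)
ply 3, O at (0,1,0,0) | h1:-1=+1→(0,0,0,0)*
ply 4: (0,0,0,0) is terminal -1 (X); from (1,4,0,0) depth 5
if O skipped the turn, X would face:
~ ply 1, X at (1,4,0,0) | h0:-1=-1→(0,4,0,0); h1:-1=-1→(1,3,0,0); h1:-2=-1→(1,2,0,0); h1:-3=+1→(1,1,0,0)*; h1:-4=-1→(1,0,0,0)
~ ply 2, O at (1,1,0,0) | h0:-1=-1→(0,1,0,0)*; h1:-1=-1→(1,0,0,0)
~ ply 3, X at (0,1,0,0) | h1:-1=+1→(0,0,0,0)*
~ ply 4: (0,0,0,0) is terminal -1 (O); from (1,4,0,0) depth 5
compare (O): move=+1 vs pass=-1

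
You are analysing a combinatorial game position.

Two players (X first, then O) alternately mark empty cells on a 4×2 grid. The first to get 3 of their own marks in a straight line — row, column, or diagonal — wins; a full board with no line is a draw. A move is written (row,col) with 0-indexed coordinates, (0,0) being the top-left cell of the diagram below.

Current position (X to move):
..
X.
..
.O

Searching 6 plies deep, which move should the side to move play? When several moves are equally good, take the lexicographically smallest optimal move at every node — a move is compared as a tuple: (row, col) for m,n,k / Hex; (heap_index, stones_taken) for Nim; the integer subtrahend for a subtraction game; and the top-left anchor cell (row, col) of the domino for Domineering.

X's best at [../X./../.O]: (2,0)

ply 1, X at ../X./../.O | (0,0)=+0→X./X./../.O; (0,1)=+0→.X/X./../.O; (1,1)=+0→../XX/../.O; (2,0)=+1→../X./X./.O*; (2,1)=+0→../X./.X/.O; (3,0)=+0→../X./../XO
ply 2, O at ../X./X./.O | (0,0)=-1→O./X./X./.O*; (0,1)=-1→.O/X./X./.O; (1,1)=-1→../XO/X./.O; (2,1)=-1→../X./XO/.O; (3,0)=-1→../X./X./OO
ply 3, X at O./X./X./.O | (0,1)=+0→OX/X./X./.O; (1,1)=+0→O./XX/X./.O; (2,1)=+0→O./X./XX/.O; (3,0)=+1→O./X./X./XO*
ply 4: O./X./X./XO is terminal -1 (O); from ../X./../.O depth 6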